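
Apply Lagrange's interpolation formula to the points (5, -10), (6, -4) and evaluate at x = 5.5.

Lagrange interpolation formula:
P(x) = Σ yᵢ × Lᵢ(x)
where Lᵢ(x) = Π_{j≠i} (x - xⱼ)/(xᵢ - xⱼ)

L_0(5.5) = (5.5 - 6)/(5 - 6) = 0.500000
L_1(5.5) = (5.5 - 5)/(6 - 5) = 0.500000

P(5.5) = (-10)×L_0(5.5) + (-4)×L_1(5.5)
P(5.5) = -7.000000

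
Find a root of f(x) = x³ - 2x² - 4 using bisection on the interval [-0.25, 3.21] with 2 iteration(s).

f(x) = x³ - 2x² - 4
Initial interval: [-0.25, 3.21]

Iteration 1:
  c_1 = (-0.250000 + 3.210000)/2 = 1.480000
  f(c_1) = f(1.480000) = -5.139008
  f(a) × f(c) ≥ 0, new interval: [1.480000, 3.210000]
Iteration 2:
  c_2 = (1.480000 + 3.210000)/2 = 2.345000
  f(c_2) = f(2.345000) = -2.102836
  f(a) × f(c) ≥ 0, new interval: [2.345000, 3.210000]

After 2 iteration(s), the approximation is c_2 = 2.345000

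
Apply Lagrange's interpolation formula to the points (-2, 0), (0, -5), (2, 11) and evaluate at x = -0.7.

Lagrange interpolation formula:
P(x) = Σ yᵢ × Lᵢ(x)
where Lᵢ(x) = Π_{j≠i} (x - xⱼ)/(xᵢ - xⱼ)

L_0(-0.7) = (-0.7 - 0)/(-2 - 0) × (-0.7 - 2)/(-2 - 2) = 0.236250
L_1(-0.7) = (-0.7 - (-2))/(0 - (-2)) × (-0.7 - 2)/(0 - 2) = 0.877500
L_2(-0.7) = (-0.7 - (-2))/(2 - (-2)) × (-0.7 - 0)/(2 - 0) = -0.113750

P(-0.7) = 0×L_0(-0.7) + (-5)×L_1(-0.7) + 11×L_2(-0.7)
P(-0.7) = -5.638750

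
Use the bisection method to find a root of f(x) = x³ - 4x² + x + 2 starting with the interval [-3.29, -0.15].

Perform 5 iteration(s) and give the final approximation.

f(x) = x³ - 4x² + x + 2
Initial interval: [-3.29, -0.15]

Iteration 1:
  c_1 = (-3.290000 + (-0.150000))/2 = -1.720000
  f(c_1) = f(-1.720000) = -16.642048
  f(a) × f(c) ≥ 0, new interval: [-1.720000, -0.150000]
Iteration 2:
  c_2 = (-1.720000 + (-0.150000))/2 = -0.935000
  f(c_2) = f(-0.935000) = -3.249300
  f(a) × f(c) ≥ 0, new interval: [-0.935000, -0.150000]
Iteration 3:
  c_3 = (-0.935000 + (-0.150000))/2 = -0.542500
  f(c_3) = f(-0.542500) = 0.120614
  f(a) × f(c) < 0, new interval: [-0.935000, -0.542500]
Iteration 4:
  c_4 = (-0.935000 + (-0.542500))/2 = -0.738750
  f(c_4) = f(-0.738750) = -1.324930
  f(a) × f(c) ≥ 0, new interval: [-0.738750, -0.542500]
Iteration 5:
  c_5 = (-0.738750 + (-0.542500))/2 = -0.640625
  f(c_5) = f(-0.640625) = -0.545139
  f(a) × f(c) ≥ 0, new interval: [-0.640625, -0.542500]

After 5 iteration(s), the approximation is c_5 = -0.640625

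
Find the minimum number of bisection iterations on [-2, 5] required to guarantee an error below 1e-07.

We need (b-a)/2^n ≤ 1e-07
(5 - (-2))/2^n ≤ 1e-07
7/2^n ≤ 1e-07
2^n ≥ 70000000
n ≥ log₂(70000000) = 26.06
n ≥ 27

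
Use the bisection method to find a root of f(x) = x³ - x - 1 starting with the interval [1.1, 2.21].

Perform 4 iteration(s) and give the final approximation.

f(x) = x³ - x - 1
Initial interval: [1.1, 2.21]

Iteration 1:
  c_1 = (1.100000 + 2.210000)/2 = 1.655000
  f(c_1) = f(1.655000) = 1.878086
  f(a) × f(c) < 0, new interval: [1.100000, 1.655000]
Iteration 2:
  c_2 = (1.100000 + 1.655000)/2 = 1.377500
  f(c_2) = f(1.377500) = 0.236315
  f(a) × f(c) < 0, new interval: [1.100000, 1.377500]
Iteration 3:
  c_3 = (1.100000 + 1.377500)/2 = 1.238750
  f(c_3) = f(1.238750) = -0.337886
  f(a) × f(c) ≥ 0, new interval: [1.238750, 1.377500]
Iteration 4:
  c_4 = (1.238750 + 1.377500)/2 = 1.308125
  f(c_4) = f(1.308125) = -0.069673
  f(a) × f(c) ≥ 0, new interval: [1.308125, 1.377500]

After 4 iteration(s), the approximation is c_4 = 1.308125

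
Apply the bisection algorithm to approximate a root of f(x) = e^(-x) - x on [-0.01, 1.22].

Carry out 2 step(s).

f(x) = e^(-x) - x
Initial interval: [-0.01, 1.22]

Iteration 1:
  c_1 = (-0.010000 + 1.220000)/2 = 0.605000
  f(c_1) = f(0.605000) = -0.058926
  f(a) × f(c) < 0, new interval: [-0.010000, 0.605000]
Iteration 2:
  c_2 = (-0.010000 + 0.605000)/2 = 0.297500
  f(c_2) = f(0.297500) = 0.445173
  f(a) × f(c) ≥ 0, new interval: [0.297500, 0.605000]

After 2 iteration(s), the approximation is c_2 = 0.297500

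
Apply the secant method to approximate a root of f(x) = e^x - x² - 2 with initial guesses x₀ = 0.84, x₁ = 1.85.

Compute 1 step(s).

f(x) = e^x - x² - 2
x₀ = 0.84, x₁ = 1.85

Secant formula: x_{n+1} = x_n - f(x_n)(x_n - x_{n-1})/(f(x_n) - f(x_{n-1}))

Iteration 1:
  f(0.840000) = -0.389233
  f(1.850000) = 0.937320
  x_2 = 1.850000 - 0.937320×(1.850000 - 0.840000)/(0.937320 - (-0.389233))
       = 1.136351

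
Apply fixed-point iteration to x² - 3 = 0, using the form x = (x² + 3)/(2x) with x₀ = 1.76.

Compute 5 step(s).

Equation: x² - 3 = 0
Fixed-point form: x = (x² + 3)/(2x)
x₀ = 1.76

x_1 = g(1.760000) = 1.732273
x_2 = g(1.732273) = 1.732051
x_3 = g(1.732051) = 1.732051
x_4 = g(1.732051) = 1.732051
x_5 = g(1.732051) = 1.732051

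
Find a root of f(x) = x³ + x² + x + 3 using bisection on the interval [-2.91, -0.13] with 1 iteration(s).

f(x) = x³ + x² + x + 3
Initial interval: [-2.91, -0.13]

Iteration 1:
  c_1 = (-2.910000 + (-0.130000))/2 = -1.520000
  f(c_1) = f(-1.520000) = 0.278592
  f(a) × f(c) < 0, new interval: [-2.910000, -1.520000]

After 1 iteration(s), the approximation is c_1 = -1.520000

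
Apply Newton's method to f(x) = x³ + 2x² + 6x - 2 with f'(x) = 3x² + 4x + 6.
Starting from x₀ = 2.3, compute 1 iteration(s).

f(x) = x³ + 2x² + 6x - 2
f'(x) = 3x² + 4x + 6
x₀ = 2.3

Newton-Raphson formula: x_{n+1} = x_n - f(x_n)/f'(x_n)

Iteration 1:
  f(2.300000) = 34.547000
  f'(2.300000) = 31.070000
  x_1 = 2.300000 - 34.547000/31.070000 = 1.188091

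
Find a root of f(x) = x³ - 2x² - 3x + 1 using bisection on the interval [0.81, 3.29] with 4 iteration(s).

f(x) = x³ - 2x² - 3x + 1
Initial interval: [0.81, 3.29]

Iteration 1:
  c_1 = (0.810000 + 3.290000)/2 = 2.050000
  f(c_1) = f(2.050000) = -4.939875
  f(a) × f(c) ≥ 0, new interval: [2.050000, 3.290000]
Iteration 2:
  c_2 = (2.050000 + 3.290000)/2 = 2.670000
  f(c_2) = f(2.670000) = -2.233637
  f(a) × f(c) ≥ 0, new interval: [2.670000, 3.290000]
Iteration 3:
  c_3 = (2.670000 + 3.290000)/2 = 2.980000
  f(c_3) = f(2.980000) = 0.762792
  f(a) × f(c) < 0, new interval: [2.670000, 2.980000]
Iteration 4:
  c_4 = (2.670000 + 2.980000)/2 = 2.825000
  f(c_4) = f(2.825000) = -0.890984
  f(a) × f(c) ≥ 0, new interval: [2.825000, 2.980000]

After 4 iteration(s), the approximation is c_4 = 2.825000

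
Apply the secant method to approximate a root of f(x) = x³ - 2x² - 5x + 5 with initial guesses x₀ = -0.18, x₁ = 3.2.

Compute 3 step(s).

f(x) = x³ - 2x² - 5x + 5
x₀ = -0.18, x₁ = 3.2

Secant formula: x_{n+1} = x_n - f(x_n)(x_n - x_{n-1})/(f(x_n) - f(x_{n-1}))

Iteration 1:
  f(-0.180000) = 5.829368
  f(3.200000) = 1.288000
  x_2 = 3.200000 - 1.288000×(3.200000 - (-0.180000))/(1.288000 - 5.829368)
       = 4.158619
Iteration 2:
  f(3.200000) = 1.288000
  f(4.158619) = 21.538293
  x_3 = 4.158619 - 21.538293×(4.158619 - 3.200000)/(21.538293 - 1.288000)
       = 3.139028
Iteration 3:
  f(4.158619) = 21.538293
  f(3.139028) = 0.528269
  x_4 = 3.139028 - 0.528269×(3.139028 - 4.158619)/(0.528269 - 21.538293)
       = 3.113392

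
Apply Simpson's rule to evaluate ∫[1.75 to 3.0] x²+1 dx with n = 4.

f(x) = x²+1
a = 1.75, b = 3.0, n = 4
h = (b - a)/n = 0.312500

Simpson's rule: (h/3)[f(x₀) + 4f(x₁) + 2f(x₂) + ... + f(xₙ)]

x_0 = 1.7500, f(x_0) = 4.062500, coefficient = 1
x_1 = 2.0625, f(x_1) = 5.253906, coefficient = 4
x_2 = 2.3750, f(x_2) = 6.640625, coefficient = 2
x_3 = 2.6875, f(x_3) = 8.222656, coefficient = 4
x_4 = 3.0000, f(x_4) = 10.000000, coefficient = 1

I ≈ (0.312500/3) × 81.250000 = 8.463542
Exact value: 8.463542
Error: 0.000000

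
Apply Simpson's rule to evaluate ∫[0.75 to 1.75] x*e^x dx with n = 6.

f(x) = x*e^x
a = 0.75, b = 1.75, n = 6
h = (b - a)/n = 0.166667

Simpson's rule: (h/3)[f(x₀) + 4f(x₁) + 2f(x₂) + ... + f(xₙ)]

x_0 = 0.7500, f(x_0) = 1.587750, coefficient = 1
x_1 = 0.9167, f(x_1) = 2.292528, coefficient = 4
x_2 = 1.0833, f(x_2) = 3.200721, coefficient = 2
x_3 = 1.2500, f(x_3) = 4.362929, coefficient = 4
x_4 = 1.4167, f(x_4) = 5.841417, coefficient = 2
x_5 = 1.5833, f(x_5) = 7.712679, coefficient = 4
x_6 = 1.7500, f(x_6) = 10.070555, coefficient = 1

I ≈ (0.166667/3) × 87.215126 = 4.845285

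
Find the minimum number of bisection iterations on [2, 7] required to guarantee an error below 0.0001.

We need (b-a)/2^n ≤ 0.0001
(7 - 2)/2^n ≤ 0.0001
5/2^n ≤ 0.0001
2^n ≥ 50000
n ≥ log₂(50000) = 15.61
n ≥ 16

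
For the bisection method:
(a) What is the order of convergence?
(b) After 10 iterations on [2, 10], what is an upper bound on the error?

(a) Bisection has linear (order 1) convergence; the error is halved each step.

(b) Error bound = (b-a)/2^n = (10 - 2)/2^{10}
    = 8/2^{10}

(a) 1 (linear); (b) error ≤ 7.81e-03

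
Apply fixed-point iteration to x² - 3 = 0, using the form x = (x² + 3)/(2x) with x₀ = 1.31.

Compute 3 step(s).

Equation: x² - 3 = 0
Fixed-point form: x = (x² + 3)/(2x)
x₀ = 1.31

x_1 = g(1.310000) = 1.800038
x_2 = g(1.800038) = 1.733335
x_3 = g(1.733335) = 1.732051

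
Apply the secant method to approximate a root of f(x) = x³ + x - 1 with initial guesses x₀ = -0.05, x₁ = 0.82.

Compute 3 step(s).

f(x) = x³ + x - 1
x₀ = -0.05, x₁ = 0.82

Secant formula: x_{n+1} = x_n - f(x_n)(x_n - x_{n-1})/(f(x_n) - f(x_{n-1}))

Iteration 1:
  f(-0.050000) = -1.050125
  f(0.820000) = 0.371368
  x_2 = 0.820000 - 0.371368×(0.820000 - (-0.050000))/(0.371368 - (-1.050125))
       = 0.592711
Iteration 2:
  f(0.820000) = 0.371368
  f(0.592711) = -0.199067
  x_3 = 0.592711 - (-0.199067)×(0.592711 - 0.820000)/(-0.199067 - 0.371368)
       = 0.672029
Iteration 3:
  f(0.592711) = -0.199067
  f(0.672029) = -0.024468
  x_4 = 0.672029 - (-0.024468)×(0.672029 - 0.592711)/(-0.024468 - (-0.199067))
       = 0.683144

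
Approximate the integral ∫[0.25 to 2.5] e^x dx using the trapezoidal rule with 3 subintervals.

f(x) = e^x
a = 0.25, b = 2.5, n = 3
h = (b - a)/n = 0.750000

Trapezoidal rule: (h/2)[f(x₀) + 2f(x₁) + 2f(x₂) + ... + f(xₙ)]

x_0 = 0.2500, f(x_0) = 1.284025, coefficient = 1
x_1 = 1.0000, f(x_1) = 2.718282, coefficient = 2
x_2 = 1.7500, f(x_2) = 5.754603, coefficient = 2
x_3 = 2.5000, f(x_3) = 12.182494, coefficient = 1

I ≈ (0.750000/2) × 30.412288 = 11.404608
Exact value: 10.898469
Error: 0.506140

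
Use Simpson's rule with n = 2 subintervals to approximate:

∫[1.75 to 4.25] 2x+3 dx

f(x) = 2x+3
a = 1.75, b = 4.25, n = 2
h = (b - a)/n = 1.250000

Simpson's rule: (h/3)[f(x₀) + 4f(x₁) + 2f(x₂) + ... + f(xₙ)]

x_0 = 1.7500, f(x_0) = 6.500000, coefficient = 1
x_1 = 3.0000, f(x_1) = 9.000000, coefficient = 4
x_2 = 4.2500, f(x_2) = 11.500000, coefficient = 1

I ≈ (1.250000/3) × 54.000000 = 22.500000
Exact value: 22.500000
Error: 0.000000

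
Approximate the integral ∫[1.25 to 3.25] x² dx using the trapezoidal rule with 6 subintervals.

f(x) = x²
a = 1.25, b = 3.25, n = 6
h = (b - a)/n = 0.333333

Trapezoidal rule: (h/2)[f(x₀) + 2f(x₁) + 2f(x₂) + ... + f(xₙ)]

x_0 = 1.2500, f(x_0) = 1.562500, coefficient = 1
x_1 = 1.5833, f(x_1) = 2.506944, coefficient = 2
x_2 = 1.9167, f(x_2) = 3.673611, coefficient = 2
x_3 = 2.2500, f(x_3) = 5.062500, coefficient = 2
x_4 = 2.5833, f(x_4) = 6.673611, coefficient = 2
x_5 = 2.9167, f(x_5) = 8.506944, coefficient = 2
x_6 = 3.2500, f(x_6) = 10.562500, coefficient = 1

I ≈ (0.333333/2) × 64.972222 = 10.828704
Exact value: 10.791667
Error: 0.037037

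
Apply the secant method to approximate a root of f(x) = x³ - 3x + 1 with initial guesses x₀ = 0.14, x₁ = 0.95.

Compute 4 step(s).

f(x) = x³ - 3x + 1
x₀ = 0.14, x₁ = 0.95

Secant formula: x_{n+1} = x_n - f(x_n)(x_n - x_{n-1})/(f(x_n) - f(x_{n-1}))

Iteration 1:
  f(0.140000) = 0.582744
  f(0.950000) = -0.992625
  x_2 = 0.950000 - (-0.992625)×(0.950000 - 0.140000)/(-0.992625 - 0.582744)
       = 0.439627
Iteration 2:
  f(0.950000) = -0.992625
  f(0.439627) = -0.233913
  x_3 = 0.439627 - (-0.233913)×(0.439627 - 0.950000)/(-0.233913 - (-0.992625))
       = 0.282277
Iteration 3:
  f(0.439627) = -0.233913
  f(0.282277) = 0.175660
  x_4 = 0.282277 - 0.175660×(0.282277 - 0.439627)/(0.175660 - (-0.233913))
       = 0.349762
Iteration 4:
  f(0.282277) = 0.175660
  f(0.349762) = -0.006499
  x_5 = 0.349762 - (-0.006499)×(0.349762 - 0.282277)/(-0.006499 - 0.175660)
       = 0.347355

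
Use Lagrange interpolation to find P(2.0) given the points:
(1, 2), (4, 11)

Lagrange interpolation formula:
P(x) = Σ yᵢ × Lᵢ(x)
where Lᵢ(x) = Π_{j≠i} (x - xⱼ)/(xᵢ - xⱼ)

L_0(2.0) = (2.0 - 4)/(1 - 4) = 0.666667
L_1(2.0) = (2.0 - 1)/(4 - 1) = 0.333333

P(2.0) = 2×L_0(2.0) + 11×L_1(2.0)
P(2.0) = 5.000000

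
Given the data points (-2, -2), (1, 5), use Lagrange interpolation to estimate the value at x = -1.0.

Lagrange interpolation formula:
P(x) = Σ yᵢ × Lᵢ(x)
where Lᵢ(x) = Π_{j≠i} (x - xⱼ)/(xᵢ - xⱼ)

L_0(-1.0) = (-1.0 - 1)/(-2 - 1) = 0.666667
L_1(-1.0) = (-1.0 - (-2))/(1 - (-2)) = 0.333333

P(-1.0) = (-2)×L_0(-1.0) + 5×L_1(-1.0)
P(-1.0) = 0.333333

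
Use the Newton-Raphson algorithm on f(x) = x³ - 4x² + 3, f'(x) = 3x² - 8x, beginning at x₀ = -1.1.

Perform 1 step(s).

f(x) = x³ - 4x² + 3
f'(x) = 3x² - 8x
x₀ = -1.1

Newton-Raphson formula: x_{n+1} = x_n - f(x_n)/f'(x_n)

Iteration 1:
  f(-1.100000) = -3.171000
  f'(-1.100000) = 12.430000
  x_1 = -1.100000 - (-3.171000)/12.430000 = -0.844891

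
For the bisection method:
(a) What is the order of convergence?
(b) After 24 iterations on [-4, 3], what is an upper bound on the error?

(a) Bisection has linear (order 1) convergence; the error is halved each step.

(b) Error bound = (b-a)/2^n = (3 - (-4))/2^{24}
    = 7/2^{24}

(a) 1 (linear); (b) error ≤ 4.17e-07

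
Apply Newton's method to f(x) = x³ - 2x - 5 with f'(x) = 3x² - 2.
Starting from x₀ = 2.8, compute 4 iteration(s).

f(x) = x³ - 2x - 5
f'(x) = 3x² - 2
x₀ = 2.8

Newton-Raphson formula: x_{n+1} = x_n - f(x_n)/f'(x_n)

Iteration 1:
  f(2.800000) = 11.352000
  f'(2.800000) = 21.520000
  x_1 = 2.800000 - 11.352000/21.520000 = 2.272491
Iteration 2:
  f(2.272491) = 2.190647
  f'(2.272491) = 13.492642
  x_2 = 2.272491 - 2.190647/13.492642 = 2.110132
Iteration 3:
  f(2.110132) = 0.175431
  f'(2.110132) = 11.357972
  x_3 = 2.110132 - 0.175431/11.357972 = 2.094686
Iteration 4:
  f(2.094686) = 0.001507
  f'(2.094686) = 11.163134
  x_4 = 2.094686 - 0.001507/11.163134 = 2.094551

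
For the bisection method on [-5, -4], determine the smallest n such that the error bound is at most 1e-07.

We need (b-a)/2^n ≤ 1e-07
(-4 - (-5))/2^n ≤ 1e-07
1/2^n ≤ 1e-07
2^n ≥ 10000000
n ≥ log₂(10000000) = 23.25
n ≥ 24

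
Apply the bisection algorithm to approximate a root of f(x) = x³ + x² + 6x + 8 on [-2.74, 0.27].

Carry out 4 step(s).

f(x) = x³ + x² + 6x + 8
Initial interval: [-2.74, 0.27]

Iteration 1:
  c_1 = (-2.740000 + 0.270000)/2 = -1.235000
  f(c_1) = f(-1.235000) = 0.231572
  f(a) × f(c) < 0, new interval: [-2.740000, -1.235000]
Iteration 2:
  c_2 = (-2.740000 + (-1.235000))/2 = -1.987500
  f(c_2) = f(-1.987500) = -7.825779
  f(a) × f(c) ≥ 0, new interval: [-1.987500, -1.235000]
Iteration 3:
  c_3 = (-1.987500 + (-1.235000))/2 = -1.611250
  f(c_3) = f(-1.611250) = -3.254382
  f(a) × f(c) ≥ 0, new interval: [-1.611250, -1.235000]
Iteration 4:
  c_4 = (-1.611250 + (-1.235000))/2 = -1.423125
  f(c_4) = f(-1.423125) = -1.395699
  f(a) × f(c) ≥ 0, new interval: [-1.423125, -1.235000]

After 4 iteration(s), the approximation is c_4 = -1.423125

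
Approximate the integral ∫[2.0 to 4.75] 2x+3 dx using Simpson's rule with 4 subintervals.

f(x) = 2x+3
a = 2.0, b = 4.75, n = 4
h = (b - a)/n = 0.687500

Simpson's rule: (h/3)[f(x₀) + 4f(x₁) + 2f(x₂) + ... + f(xₙ)]

x_0 = 2.0000, f(x_0) = 7.000000, coefficient = 1
x_1 = 2.6875, f(x_1) = 8.375000, coefficient = 4
x_2 = 3.3750, f(x_2) = 9.750000, coefficient = 2
x_3 = 4.0625, f(x_3) = 11.125000, coefficient = 4
x_4 = 4.7500, f(x_4) = 12.500000, coefficient = 1

I ≈ (0.687500/3) × 117.000000 = 26.812500
Exact value: 26.812500
Error: 0.000000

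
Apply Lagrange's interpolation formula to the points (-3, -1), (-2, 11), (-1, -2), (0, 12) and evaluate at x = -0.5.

Lagrange interpolation formula:
P(x) = Σ yᵢ × Lᵢ(x)
where Lᵢ(x) = Π_{j≠i} (x - xⱼ)/(xᵢ - xⱼ)

L_0(-0.5) = (-0.5 - (-2))/(-3 - (-2)) × (-0.5 - (-1))/(-3 - (-1)) × (-0.5 - 0)/(-3 - 0) = 0.062500
L_1(-0.5) = (-0.5 - (-3))/(-2 - (-3)) × (-0.5 - (-1))/(-2 - (-1)) × (-0.5 - 0)/(-2 - 0) = -0.312500
L_2(-0.5) = (-0.5 - (-3))/(-1 - (-3)) × (-0.5 - (-2))/(-1 - (-2)) × (-0.5 - 0)/(-1 - 0) = 0.937500
L_3(-0.5) = (-0.5 - (-3))/(0 - (-3)) × (-0.5 - (-2))/(0 - (-2)) × (-0.5 - (-1))/(0 - (-1)) = 0.312500

P(-0.5) = (-1)×L_0(-0.5) + 11×L_1(-0.5) + (-2)×L_2(-0.5) + 12×L_3(-0.5)
P(-0.5) = -1.625000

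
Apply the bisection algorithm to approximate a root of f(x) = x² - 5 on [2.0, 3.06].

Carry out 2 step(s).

f(x) = x² - 5
Initial interval: [2.0, 3.06]

Iteration 1:
  c_1 = (2.000000 + 3.060000)/2 = 2.530000
  f(c_1) = f(2.530000) = 1.400900
  f(a) × f(c) < 0, new interval: [2.000000, 2.530000]
Iteration 2:
  c_2 = (2.000000 + 2.530000)/2 = 2.265000
  f(c_2) = f(2.265000) = 0.130225
  f(a) × f(c) < 0, new interval: [2.000000, 2.265000]

After 2 iteration(s), the approximation is c_2 = 2.265000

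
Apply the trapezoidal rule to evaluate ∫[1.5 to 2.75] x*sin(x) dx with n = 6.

f(x) = x*sin(x)
a = 1.5, b = 2.75, n = 6
h = (b - a)/n = 0.208333

Trapezoidal rule: (h/2)[f(x₀) + 2f(x₁) + 2f(x₂) + ... + f(xₙ)]

x_0 = 1.5000, f(x_0) = 1.496242, coefficient = 1
x_1 = 1.7083, f(x_1) = 1.692201, coefficient = 2
x_2 = 1.9167, f(x_2) = 1.803163, coefficient = 2
x_3 = 2.1250, f(x_3) = 1.806930, coefficient = 2
x_4 = 2.3333, f(x_4) = 1.687200, coefficient = 2
x_5 = 2.5417, f(x_5) = 1.434978, coefficient = 2
x_6 = 2.7500, f(x_6) = 1.049568, coefficient = 1

I ≈ (0.208333/2) × 19.394754 = 2.020287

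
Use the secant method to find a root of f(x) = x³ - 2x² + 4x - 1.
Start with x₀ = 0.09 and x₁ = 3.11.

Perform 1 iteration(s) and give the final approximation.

f(x) = x³ - 2x² + 4x - 1
x₀ = 0.09, x₁ = 3.11

Secant formula: x_{n+1} = x_n - f(x_n)(x_n - x_{n-1})/(f(x_n) - f(x_{n-1}))

Iteration 1:
  f(0.090000) = -0.655471
  f(3.110000) = 22.176031
  x_2 = 3.110000 - 22.176031×(3.110000 - 0.090000)/(22.176031 - (-0.655471))
       = 0.176701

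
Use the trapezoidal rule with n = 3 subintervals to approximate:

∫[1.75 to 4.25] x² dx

f(x) = x²
a = 1.75, b = 4.25, n = 3
h = (b - a)/n = 0.833333

Trapezoidal rule: (h/2)[f(x₀) + 2f(x₁) + 2f(x₂) + ... + f(xₙ)]

x_0 = 1.7500, f(x_0) = 3.062500, coefficient = 1
x_1 = 2.5833, f(x_1) = 6.673611, coefficient = 2
x_2 = 3.4167, f(x_2) = 11.673611, coefficient = 2
x_3 = 4.2500, f(x_3) = 18.062500, coefficient = 1

I ≈ (0.833333/2) × 57.819444 = 24.091435
Exact value: 23.802083
Error: 0.289352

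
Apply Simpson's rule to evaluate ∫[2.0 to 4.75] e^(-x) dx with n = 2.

f(x) = e^(-x)
a = 2.0, b = 4.75, n = 2
h = (b - a)/n = 1.375000

Simpson's rule: (h/3)[f(x₀) + 4f(x₁) + 2f(x₂) + ... + f(xₙ)]

x_0 = 2.0000, f(x_0) = 0.135335, coefficient = 1
x_1 = 3.3750, f(x_1) = 0.034218, coefficient = 4
x_2 = 4.7500, f(x_2) = 0.008652, coefficient = 1

I ≈ (1.375000/3) × 0.280859 = 0.128727
Exact value: 0.126684
Error: 0.002044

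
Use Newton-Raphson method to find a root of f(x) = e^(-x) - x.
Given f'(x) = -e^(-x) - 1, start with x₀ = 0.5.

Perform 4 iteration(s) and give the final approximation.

f(x) = e^(-x) - x
f'(x) = -e^(-x) - 1
x₀ = 0.5

Newton-Raphson formula: x_{n+1} = x_n - f(x_n)/f'(x_n)

Iteration 1:
  f(0.500000) = 0.106531
  f'(0.500000) = -1.606531
  x_1 = 0.500000 - 0.106531/(-1.606531) = 0.566311
Iteration 2:
  f(0.566311) = 0.001305
  f'(0.566311) = -1.567616
  x_2 = 0.566311 - 0.001305/(-1.567616) = 0.567143
Iteration 3:
  f(0.567143) = 0.000000
  f'(0.567143) = -1.567143
  x_3 = 0.567143 - 0.000000/(-1.567143) = 0.567143
Iteration 4:
  f(0.567143) = 0.000000
  f'(0.567143) = -1.567143
  x_4 = 0.567143 - 0.000000/(-1.567143) = 0.567143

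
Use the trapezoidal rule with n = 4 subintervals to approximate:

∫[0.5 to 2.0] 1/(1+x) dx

f(x) = 1/(1+x)
a = 0.5, b = 2.0, n = 4
h = (b - a)/n = 0.375000

Trapezoidal rule: (h/2)[f(x₀) + 2f(x₁) + 2f(x₂) + ... + f(xₙ)]

x_0 = 0.5000, f(x_0) = 0.666667, coefficient = 1
x_1 = 0.8750, f(x_1) = 0.533333, coefficient = 2
x_2 = 1.2500, f(x_2) = 0.444444, coefficient = 2
x_3 = 1.6250, f(x_3) = 0.380952, coefficient = 2
x_4 = 2.0000, f(x_4) = 0.333333, coefficient = 1

I ≈ (0.375000/2) × 3.717460 = 0.697024
Exact value: 0.693147
Error: 0.003877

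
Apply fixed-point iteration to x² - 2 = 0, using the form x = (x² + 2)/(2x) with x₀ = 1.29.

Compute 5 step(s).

Equation: x² - 2 = 0
Fixed-point form: x = (x² + 2)/(2x)
x₀ = 1.29

x_1 = g(1.290000) = 1.420194
x_2 = g(1.420194) = 1.414226
x_3 = g(1.414226) = 1.414214
x_4 = g(1.414214) = 1.414214
x_5 = g(1.414214) = 1.414214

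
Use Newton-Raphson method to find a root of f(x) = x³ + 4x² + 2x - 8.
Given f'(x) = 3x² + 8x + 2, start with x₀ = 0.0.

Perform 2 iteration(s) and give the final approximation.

f(x) = x³ + 4x² + 2x - 8
f'(x) = 3x² + 8x + 2
x₀ = 0.0

Newton-Raphson formula: x_{n+1} = x_n - f(x_n)/f'(x_n)

Iteration 1:
  f(0.000000) = -8.000000
  f'(0.000000) = 2.000000
  x_1 = 0.000000 - (-8.000000)/2.000000 = 4.000000
Iteration 2:
  f(4.000000) = 128.000000
  f'(4.000000) = 82.000000
  x_2 = 4.000000 - 128.000000/82.000000 = 2.439024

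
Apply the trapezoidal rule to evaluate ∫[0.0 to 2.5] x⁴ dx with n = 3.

f(x) = x⁴
a = 0.0, b = 2.5, n = 3
h = (b - a)/n = 0.833333

Trapezoidal rule: (h/2)[f(x₀) + 2f(x₁) + 2f(x₂) + ... + f(xₙ)]

x_0 = 0.0000, f(x_0) = 0.000000, coefficient = 1
x_1 = 0.8333, f(x_1) = 0.482253, coefficient = 2
x_2 = 1.6667, f(x_2) = 7.716049, coefficient = 2
x_3 = 2.5000, f(x_3) = 39.062500, coefficient = 1

I ≈ (0.833333/2) × 55.459105 = 23.107960
Exact value: 19.531250
Error: 3.576710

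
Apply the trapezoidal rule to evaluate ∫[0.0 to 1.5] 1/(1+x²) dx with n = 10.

f(x) = 1/(1+x²)
a = 0.0, b = 1.5, n = 10
h = (b - a)/n = 0.150000

Trapezoidal rule: (h/2)[f(x₀) + 2f(x₁) + 2f(x₂) + ... + f(xₙ)]

x_0 = 0.0000, f(x_0) = 1.000000, coefficient = 1
x_1 = 0.1500, f(x_1) = 0.977995, coefficient = 2
x_2 = 0.3000, f(x_2) = 0.917431, coefficient = 2
x_3 = 0.4500, f(x_3) = 0.831601, coefficient = 2
x_4 = 0.6000, f(x_4) = 0.735294, coefficient = 2
x_5 = 0.7500, f(x_5) = 0.640000, coefficient = 2
x_6 = 0.9000, f(x_6) = 0.552486, coefficient = 2
x_7 = 1.0500, f(x_7) = 0.475624, coefficient = 2
x_8 = 1.2000, f(x_8) = 0.409836, coefficient = 2
x_9 = 1.3500, f(x_9) = 0.354296, coefficient = 2
x_10 = 1.5000, f(x_10) = 0.307692, coefficient = 1

I ≈ (0.150000/2) × 13.096820 = 0.982261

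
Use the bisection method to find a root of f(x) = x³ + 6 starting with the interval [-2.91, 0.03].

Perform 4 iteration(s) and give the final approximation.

f(x) = x³ + 6
Initial interval: [-2.91, 0.03]

Iteration 1:
  c_1 = (-2.910000 + 0.030000)/2 = -1.440000
  f(c_1) = f(-1.440000) = 3.014016
  f(a) × f(c) < 0, new interval: [-2.910000, -1.440000]
Iteration 2:
  c_2 = (-2.910000 + (-1.440000))/2 = -2.175000
  f(c_2) = f(-2.175000) = -4.289109
  f(a) × f(c) ≥ 0, new interval: [-2.175000, -1.440000]
Iteration 3:
  c_3 = (-2.175000 + (-1.440000))/2 = -1.807500
  f(c_3) = f(-1.807500) = 0.094796
  f(a) × f(c) < 0, new interval: [-2.175000, -1.807500]
Iteration 4:
  c_4 = (-2.175000 + (-1.807500))/2 = -1.991250
  f(c_4) = f(-1.991250) = -1.895459
  f(a) × f(c) ≥ 0, new interval: [-1.991250, -1.807500]

After 4 iteration(s), the approximation is c_4 = -1.991250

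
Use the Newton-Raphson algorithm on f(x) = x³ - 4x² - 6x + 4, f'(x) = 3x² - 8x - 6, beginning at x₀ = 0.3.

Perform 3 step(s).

f(x) = x³ - 4x² - 6x + 4
f'(x) = 3x² - 8x - 6
x₀ = 0.3

Newton-Raphson formula: x_{n+1} = x_n - f(x_n)/f'(x_n)

Iteration 1:
  f(0.300000) = 1.867000
  f'(0.300000) = -8.130000
  x_1 = 0.300000 - 1.867000/(-8.130000) = 0.529643
Iteration 2:
  f(0.529643) = -0.151371
  f'(0.529643) = -9.395580
  x_2 = 0.529643 - (-0.151371)/(-9.395580) = 0.513532
Iteration 3:
  f(0.513532) = -0.000630
  f'(0.513532) = -9.317113
  x_3 = 0.513532 - (-0.000630)/(-9.317113) = 0.513465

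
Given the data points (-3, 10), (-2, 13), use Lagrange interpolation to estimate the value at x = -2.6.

Lagrange interpolation formula:
P(x) = Σ yᵢ × Lᵢ(x)
where Lᵢ(x) = Π_{j≠i} (x - xⱼ)/(xᵢ - xⱼ)

L_0(-2.6) = (-2.6 - (-2))/(-3 - (-2)) = 0.600000
L_1(-2.6) = (-2.6 - (-3))/(-2 - (-3)) = 0.400000

P(-2.6) = 10×L_0(-2.6) + 13×L_1(-2.6)
P(-2.6) = 11.200000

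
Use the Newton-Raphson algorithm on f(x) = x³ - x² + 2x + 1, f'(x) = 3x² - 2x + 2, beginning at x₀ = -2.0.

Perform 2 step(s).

f(x) = x³ - x² + 2x + 1
f'(x) = 3x² - 2x + 2
x₀ = -2.0

Newton-Raphson formula: x_{n+1} = x_n - f(x_n)/f'(x_n)

Iteration 1:
  f(-2.000000) = -15.000000
  f'(-2.000000) = 18.000000
  x_1 = -2.000000 - (-15.000000)/18.000000 = -1.166667
Iteration 2:
  f(-1.166667) = -4.282407
  f'(-1.166667) = 8.416667
  x_2 = -1.166667 - (-4.282407)/8.416667 = -0.657866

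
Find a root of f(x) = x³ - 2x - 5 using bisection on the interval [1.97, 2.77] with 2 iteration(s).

f(x) = x³ - 2x - 5
Initial interval: [1.97, 2.77]

Iteration 1:
  c_1 = (1.970000 + 2.770000)/2 = 2.370000
  f(c_1) = f(2.370000) = 3.572053
  f(a) × f(c) < 0, new interval: [1.970000, 2.370000]
Iteration 2:
  c_2 = (1.970000 + 2.370000)/2 = 2.170000
  f(c_2) = f(2.170000) = 0.878313
  f(a) × f(c) < 0, new interval: [1.970000, 2.170000]

After 2 iteration(s), the approximation is c_2 = 2.170000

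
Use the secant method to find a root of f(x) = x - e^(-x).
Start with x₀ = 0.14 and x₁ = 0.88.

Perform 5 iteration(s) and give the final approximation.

f(x) = x - e^(-x)
x₀ = 0.14, x₁ = 0.88

Secant formula: x_{n+1} = x_n - f(x_n)(x_n - x_{n-1})/(f(x_n) - f(x_{n-1}))

Iteration 1:
  f(0.140000) = -0.729358
  f(0.880000) = 0.465217
  x_2 = 0.880000 - 0.465217×(0.880000 - 0.140000)/(0.465217 - (-0.729358))
       = 0.591813
Iteration 2:
  f(0.880000) = 0.465217
  f(0.591813) = 0.038490
  x_3 = 0.591813 - 0.038490×(0.591813 - 0.880000)/(0.038490 - 0.465217)
       = 0.565819
Iteration 3:
  f(0.591813) = 0.038490
  f(0.565819) = -0.002076
  x_4 = 0.565819 - (-0.002076)×(0.565819 - 0.591813)/(-0.002076 - 0.038490)
       = 0.567149
Iteration 4:
  f(0.565819) = -0.002076
  f(0.567149) = 0.000009
  x_5 = 0.567149 - 0.000009×(0.567149 - 0.565819)/(0.000009 - (-0.002076))
       = 0.567143
Iteration 5:
  f(0.567149) = 0.000009
  f(0.567143) = 0.000000
  x_6 = 0.567143 - 0.000000×(0.567143 - 0.567149)/(0.000000 - 0.000009)
       = 0.567143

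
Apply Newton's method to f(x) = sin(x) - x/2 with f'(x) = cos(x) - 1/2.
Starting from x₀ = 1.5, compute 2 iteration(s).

f(x) = sin(x) - x/2
f'(x) = cos(x) - 1/2
x₀ = 1.5

Newton-Raphson formula: x_{n+1} = x_n - f(x_n)/f'(x_n)

Iteration 1:
  f(1.500000) = 0.247495
  f'(1.500000) = -0.429263
  x_1 = 1.500000 - 0.247495/(-0.429263) = 2.076558
Iteration 2:
  f(2.076558) = -0.163473
  f'(2.076558) = -0.984474
  x_2 = 2.076558 - (-0.163473)/(-0.984474) = 1.910507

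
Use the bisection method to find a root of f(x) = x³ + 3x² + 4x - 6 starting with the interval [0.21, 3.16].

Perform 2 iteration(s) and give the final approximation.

f(x) = x³ + 3x² + 4x - 6
Initial interval: [0.21, 3.16]

Iteration 1:
  c_1 = (0.210000 + 3.160000)/2 = 1.685000
  f(c_1) = f(1.685000) = 14.041769
  f(a) × f(c) < 0, new interval: [0.210000, 1.685000]
Iteration 2:
  c_2 = (0.210000 + 1.685000)/2 = 0.947500
  f(c_2) = f(0.947500) = 1.333893
  f(a) × f(c) < 0, new interval: [0.210000, 0.947500]

After 2 iteration(s), the approximation is c_2 = 0.947500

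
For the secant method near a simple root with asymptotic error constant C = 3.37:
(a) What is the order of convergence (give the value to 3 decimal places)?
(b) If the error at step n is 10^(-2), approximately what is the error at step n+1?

(a) Secant method has superlinear convergence with order φ = (1+√5)/2 ≈ 1.618.
    This means |e_{n+1}| ≈ C|e_n|^1.618.

(b) With |e_n| = 10^(-2) and C = 3.37:
    |e_{n+1}| ≈ 3.37 × (10^(-2))^1.618 = 3.37 × 10^(-3.24)

(a) ≈ 1.618 (golden ratio); (b) |e_{n+1}| ≈ 1.957e-03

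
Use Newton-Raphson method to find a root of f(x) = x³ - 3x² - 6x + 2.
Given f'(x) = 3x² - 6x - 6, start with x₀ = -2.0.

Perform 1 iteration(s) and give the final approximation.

f(x) = x³ - 3x² - 6x + 2
f'(x) = 3x² - 6x - 6
x₀ = -2.0

Newton-Raphson formula: x_{n+1} = x_n - f(x_n)/f'(x_n)

Iteration 1:
  f(-2.000000) = -6.000000
  f'(-2.000000) = 18.000000
  x_1 = -2.000000 - (-6.000000)/18.000000 = -1.666667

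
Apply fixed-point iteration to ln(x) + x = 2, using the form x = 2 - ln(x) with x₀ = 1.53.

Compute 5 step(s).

Equation: ln(x) + x = 2
Fixed-point form: x = 2 - ln(x)
x₀ = 1.53

x_1 = g(1.530000) = 1.574732
x_2 = g(1.574732) = 1.545915
x_3 = g(1.545915) = 1.564384
x_4 = g(1.564384) = 1.552508
x_5 = g(1.552508) = 1.560128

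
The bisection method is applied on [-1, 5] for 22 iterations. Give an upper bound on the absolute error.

Bisection error bound: |error| ≤ (b-a)/2^n
|error| ≤ (5 - (-1))/2^22 = 6/2^22
|error| ≤ 0.0000014305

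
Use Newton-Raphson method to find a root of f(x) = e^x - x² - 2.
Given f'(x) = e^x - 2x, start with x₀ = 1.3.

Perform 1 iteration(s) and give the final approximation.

f(x) = e^x - x² - 2
f'(x) = e^x - 2x
x₀ = 1.3

Newton-Raphson formula: x_{n+1} = x_n - f(x_n)/f'(x_n)

Iteration 1:
  f(1.300000) = -0.020703
  f'(1.300000) = 1.069297
  x_1 = 1.300000 - (-0.020703)/1.069297 = 1.319362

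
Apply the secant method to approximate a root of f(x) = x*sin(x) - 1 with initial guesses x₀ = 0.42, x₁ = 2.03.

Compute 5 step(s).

f(x) = x*sin(x) - 1
x₀ = 0.42, x₁ = 2.03

Secant formula: x_{n+1} = x_n - f(x_n)(x_n - x_{n-1})/(f(x_n) - f(x_{n-1}))

Iteration 1:
  f(0.420000) = -0.828741
  f(2.030000) = 0.819704
  x_2 = 2.030000 - 0.819704×(2.030000 - 0.420000)/(0.819704 - (-0.828741))
       = 1.229413
Iteration 2:
  f(2.030000) = 0.819704
  f(1.229413) = 0.158467
  x_3 = 1.229413 - 0.158467×(1.229413 - 2.030000)/(0.158467 - 0.819704)
       = 1.037551
Iteration 3:
  f(1.229413) = 0.158467
  f(1.037551) = -0.106501
  x_4 = 1.037551 - (-0.106501)×(1.037551 - 1.229413)/(-0.106501 - 0.158467)
       = 1.114668
Iteration 4:
  f(1.037551) = -0.106501
  f(1.114668) = 0.000709
  x_5 = 1.114668 - 0.000709×(1.114668 - 1.037551)/(0.000709 - (-0.106501))
       = 1.114158
Iteration 5:
  f(1.114668) = 0.000709
  f(1.114158) = 0.000001
  x_6 = 1.114158 - 0.000001×(1.114158 - 1.114668)/(0.000001 - 0.000709)
       = 1.114157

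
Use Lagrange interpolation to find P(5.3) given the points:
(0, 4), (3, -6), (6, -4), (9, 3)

Lagrange interpolation formula:
P(x) = Σ yᵢ × Lᵢ(x)
where Lᵢ(x) = Π_{j≠i} (x - xⱼ)/(xᵢ - xⱼ)

L_0(5.3) = (5.3 - 3)/(0 - 3) × (5.3 - 6)/(0 - 6) × (5.3 - 9)/(0 - 9) = -0.036772
L_1(5.3) = (5.3 - 0)/(3 - 0) × (5.3 - 6)/(3 - 6) × (5.3 - 9)/(3 - 9) = 0.254204
L_2(5.3) = (5.3 - 0)/(6 - 0) × (5.3 - 3)/(6 - 3) × (5.3 - 9)/(6 - 9) = 0.835241
L_3(5.3) = (5.3 - 0)/(9 - 0) × (5.3 - 3)/(9 - 3) × (5.3 - 6)/(9 - 6) = -0.052673

P(5.3) = 4×L_0(5.3) + (-6)×L_1(5.3) + (-4)×L_2(5.3) + 3×L_3(5.3)
P(5.3) = -5.171290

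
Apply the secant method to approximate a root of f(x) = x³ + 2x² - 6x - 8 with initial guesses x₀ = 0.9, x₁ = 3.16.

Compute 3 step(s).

f(x) = x³ + 2x² - 6x - 8
x₀ = 0.9, x₁ = 3.16

Secant formula: x_{n+1} = x_n - f(x_n)(x_n - x_{n-1})/(f(x_n) - f(x_{n-1}))

Iteration 1:
  f(0.900000) = -11.051000
  f(3.160000) = 24.565696
  x_2 = 3.160000 - 24.565696×(3.160000 - 0.900000)/(24.565696 - (-11.051000))
       = 1.601223
Iteration 2:
  f(3.160000) = 24.565696
  f(1.601223) = -8.374105
  x_3 = 1.601223 - (-8.374105)×(1.601223 - 3.160000)/(-8.374105 - 24.565696)
       = 1.997503
Iteration 3:
  f(1.601223) = -8.374105
  f(1.997503) = -4.034914
  x_4 = 1.997503 - (-4.034914)×(1.997503 - 1.601223)/(-4.034914 - (-8.374105))
       = 2.365993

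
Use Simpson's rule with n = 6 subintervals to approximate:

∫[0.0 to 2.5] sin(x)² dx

f(x) = sin(x)²
a = 0.0, b = 2.5, n = 6
h = (b - a)/n = 0.416667

Simpson's rule: (h/3)[f(x₀) + 4f(x₁) + 2f(x₂) + ... + f(xₙ)]

x_0 = 0.0000, f(x_0) = 0.000000, coefficient = 1
x_1 = 0.4167, f(x_1) = 0.163794, coefficient = 4
x_2 = 0.8333, f(x_2) = 0.547862, coefficient = 2
x_3 = 1.2500, f(x_3) = 0.900572, coefficient = 4
x_4 = 1.6667, f(x_4) = 0.990837, coefficient = 2
x_5 = 2.0833, f(x_5) = 0.759518, coefficient = 4
x_6 = 2.5000, f(x_6) = 0.358169, coefficient = 1

I ≈ (0.416667/3) × 10.731100 = 1.490431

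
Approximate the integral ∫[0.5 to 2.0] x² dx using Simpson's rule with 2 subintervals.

f(x) = x²
a = 0.5, b = 2.0, n = 2
h = (b - a)/n = 0.750000

Simpson's rule: (h/3)[f(x₀) + 4f(x₁) + 2f(x₂) + ... + f(xₙ)]

x_0 = 0.5000, f(x_0) = 0.250000, coefficient = 1
x_1 = 1.2500, f(x_1) = 1.562500, coefficient = 4
x_2 = 2.0000, f(x_2) = 4.000000, coefficient = 1

I ≈ (0.750000/3) × 10.500000 = 2.625000
Exact value: 2.625000
Error: 0.000000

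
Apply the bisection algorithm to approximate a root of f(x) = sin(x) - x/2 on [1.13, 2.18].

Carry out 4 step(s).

f(x) = sin(x) - x/2
Initial interval: [1.13, 2.18]

Iteration 1:
  c_1 = (1.130000 + 2.180000)/2 = 1.655000
  f(c_1) = f(1.655000) = 0.168957
  f(a) × f(c) ≥ 0, new interval: [1.655000, 2.180000]
Iteration 2:
  c_2 = (1.655000 + 2.180000)/2 = 1.917500
  f(c_2) = f(1.917500) = -0.018252
  f(a) × f(c) < 0, new interval: [1.655000, 1.917500]
Iteration 3:
  c_3 = (1.655000 + 1.917500)/2 = 1.786250
  f(c_3) = f(1.786250) = 0.083755
  f(a) × f(c) ≥ 0, new interval: [1.786250, 1.917500]
Iteration 4:
  c_4 = (1.786250 + 1.917500)/2 = 1.851875
  f(c_4) = f(1.851875) = 0.034819
  f(a) × f(c) ≥ 0, new interval: [1.851875, 1.917500]

After 4 iteration(s), the approximation is c_4 = 1.851875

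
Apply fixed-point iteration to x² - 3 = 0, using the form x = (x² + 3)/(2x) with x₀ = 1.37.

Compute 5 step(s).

Equation: x² - 3 = 0
Fixed-point form: x = (x² + 3)/(2x)
x₀ = 1.37

x_1 = g(1.370000) = 1.779891
x_2 = g(1.779891) = 1.732694
x_3 = g(1.732694) = 1.732051
x_4 = g(1.732051) = 1.732051
x_5 = g(1.732051) = 1.732051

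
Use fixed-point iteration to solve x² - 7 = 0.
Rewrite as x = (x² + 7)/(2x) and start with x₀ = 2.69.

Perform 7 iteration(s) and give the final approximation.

Equation: x² - 7 = 0
Fixed-point form: x = (x² + 7)/(2x)
x₀ = 2.69

x_1 = g(2.690000) = 2.646115
x_2 = g(2.646115) = 2.645751
x_3 = g(2.645751) = 2.645751
x_4 = g(2.645751) = 2.645751
x_5 = g(2.645751) = 2.645751
x_6 = g(2.645751) = 2.645751
x_7 = g(2.645751) = 2.645751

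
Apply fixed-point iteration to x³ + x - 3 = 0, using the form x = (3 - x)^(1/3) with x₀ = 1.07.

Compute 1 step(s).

Equation: x³ + x - 3 = 0
Fixed-point form: x = (3 - x)^(1/3)
x₀ = 1.07

x_1 = g(1.070000) = 1.245047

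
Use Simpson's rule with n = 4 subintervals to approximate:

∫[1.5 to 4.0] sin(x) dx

f(x) = sin(x)
a = 1.5, b = 4.0, n = 4
h = (b - a)/n = 0.625000

Simpson's rule: (h/3)[f(x₀) + 4f(x₁) + 2f(x₂) + ... + f(xₙ)]

x_0 = 1.5000, f(x_0) = 0.997495, coefficient = 1
x_1 = 2.1250, f(x_1) = 0.850320, coefficient = 4
x_2 = 2.7500, f(x_2) = 0.381661, coefficient = 2
x_3 = 3.3750, f(x_3) = -0.231294, coefficient = 4
x_4 = 4.0000, f(x_4) = -0.756802, coefficient = 1

I ≈ (0.625000/3) × 3.480118 = 0.725025
Exact value: 0.724381
Error: 0.000644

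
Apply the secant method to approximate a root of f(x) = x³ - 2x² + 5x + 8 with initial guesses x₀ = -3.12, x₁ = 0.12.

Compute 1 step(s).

f(x) = x³ - 2x² + 5x + 8
x₀ = -3.12, x₁ = 0.12

Secant formula: x_{n+1} = x_n - f(x_n)(x_n - x_{n-1})/(f(x_n) - f(x_{n-1}))

Iteration 1:
  f(-3.120000) = -57.440128
  f(0.120000) = 8.572928
  x_2 = 0.120000 - 8.572928×(0.120000 - (-3.120000))/(8.572928 - (-57.440128))
       = -0.300770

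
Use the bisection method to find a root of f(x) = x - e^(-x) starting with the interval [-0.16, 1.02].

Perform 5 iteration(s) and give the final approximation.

f(x) = x - e^(-x)
Initial interval: [-0.16, 1.02]

Iteration 1:
  c_1 = (-0.160000 + 1.020000)/2 = 0.430000
  f(c_1) = f(0.430000) = -0.220509
  f(a) × f(c) ≥ 0, new interval: [0.430000, 1.020000]
Iteration 2:
  c_2 = (0.430000 + 1.020000)/2 = 0.725000
  f(c_2) = f(0.725000) = 0.240675
  f(a) × f(c) < 0, new interval: [0.430000, 0.725000]
Iteration 3:
  c_3 = (0.430000 + 0.725000)/2 = 0.577500
  f(c_3) = f(0.577500) = 0.016200
  f(a) × f(c) < 0, new interval: [0.430000, 0.577500]
Iteration 4:
  c_4 = (0.430000 + 0.577500)/2 = 0.503750
  f(c_4) = f(0.503750) = -0.100510
  f(a) × f(c) ≥ 0, new interval: [0.503750, 0.577500]
Iteration 5:
  c_5 = (0.503750 + 0.577500)/2 = 0.540625
  f(c_5) = f(0.540625) = -0.041759
  f(a) × f(c) ≥ 0, new interval: [0.540625, 0.577500]

After 5 iteration(s), the approximation is c_5 = 0.540625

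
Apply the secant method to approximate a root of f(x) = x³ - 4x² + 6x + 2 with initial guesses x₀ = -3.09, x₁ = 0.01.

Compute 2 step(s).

f(x) = x³ - 4x² + 6x + 2
x₀ = -3.09, x₁ = 0.01

Secant formula: x_{n+1} = x_n - f(x_n)(x_n - x_{n-1})/(f(x_n) - f(x_{n-1}))

Iteration 1:
  f(-3.090000) = -84.236029
  f(0.010000) = 2.059601
  x_2 = 0.010000 - 2.059601×(0.010000 - (-3.090000))/(2.059601 - (-84.236029))
       = -0.063987
Iteration 2:
  f(0.010000) = 2.059601
  f(-0.063987) = 1.599438
  x_3 = -0.063987 - 1.599438×(-0.063987 - 0.010000)/(1.599438 - 2.059601)
       = -0.321152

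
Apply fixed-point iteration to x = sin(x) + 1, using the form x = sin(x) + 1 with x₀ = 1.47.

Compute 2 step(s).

Equation: x = sin(x) + 1
Fixed-point form: x = sin(x) + 1
x₀ = 1.47

x_1 = g(1.470000) = 1.994924
x_2 = g(1.994924) = 1.911398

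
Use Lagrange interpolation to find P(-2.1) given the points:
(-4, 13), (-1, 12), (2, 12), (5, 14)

Lagrange interpolation formula:
P(x) = Σ yᵢ × Lᵢ(x)
where Lᵢ(x) = Π_{j≠i} (x - xⱼ)/(xᵢ - xⱼ)

L_0(-2.1) = (-2.1 - (-1))/(-4 - (-1)) × (-2.1 - 2)/(-4 - 2) × (-2.1 - 5)/(-4 - 5) = 0.197660
L_1(-2.1) = (-2.1 - (-4))/(-1 - (-4)) × (-2.1 - 2)/(-1 - 2) × (-2.1 - 5)/(-1 - 5) = 1.024241
L_2(-2.1) = (-2.1 - (-4))/(2 - (-4)) × (-2.1 - (-1))/(2 - (-1)) × (-2.1 - 5)/(2 - 5) = -0.274796
L_3(-2.1) = (-2.1 - (-4))/(5 - (-4)) × (-2.1 - (-1))/(5 - (-1)) × (-2.1 - 2)/(5 - 2) = 0.052895

P(-2.1) = 13×L_0(-2.1) + 12×L_1(-2.1) + 12×L_2(-2.1) + 14×L_3(-2.1)
P(-2.1) = 12.303451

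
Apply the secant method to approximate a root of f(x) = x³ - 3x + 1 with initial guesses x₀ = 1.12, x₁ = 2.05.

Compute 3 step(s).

f(x) = x³ - 3x + 1
x₀ = 1.12, x₁ = 2.05

Secant formula: x_{n+1} = x_n - f(x_n)(x_n - x_{n-1})/(f(x_n) - f(x_{n-1}))

Iteration 1:
  f(1.120000) = -0.955072
  f(2.050000) = 3.465125
  x_2 = 2.050000 - 3.465125×(2.050000 - 1.120000)/(3.465125 - (-0.955072))
       = 1.320945
Iteration 2:
  f(2.050000) = 3.465125
  f(1.320945) = -0.657924
  x_3 = 1.320945 - (-0.657924)×(1.320945 - 2.050000)/(-0.657924 - 3.465125)
       = 1.437282
Iteration 3:
  f(1.320945) = -0.657924
  f(1.437282) = -0.342738
  x_4 = 1.437282 - (-0.342738)×(1.437282 - 1.320945)/(-0.342738 - (-0.657924))
       = 1.563789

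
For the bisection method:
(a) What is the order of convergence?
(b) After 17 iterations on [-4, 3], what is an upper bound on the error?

(a) Bisection has linear (order 1) convergence; the error is halved each step.

(b) Error bound = (b-a)/2^n = (3 - (-4))/2^{17}
    = 7/2^{17}

(a) 1 (linear); (b) error ≤ 5.34e-05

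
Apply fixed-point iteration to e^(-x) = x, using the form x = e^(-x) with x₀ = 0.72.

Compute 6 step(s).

Equation: e^(-x) = x
Fixed-point form: x = e^(-x)
x₀ = 0.72

x_1 = g(0.720000) = 0.486752
x_2 = g(0.486752) = 0.614619
x_3 = g(0.614619) = 0.540847
x_4 = g(0.540847) = 0.582255
x_5 = g(0.582255) = 0.558637
x_6 = g(0.558637) = 0.571988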